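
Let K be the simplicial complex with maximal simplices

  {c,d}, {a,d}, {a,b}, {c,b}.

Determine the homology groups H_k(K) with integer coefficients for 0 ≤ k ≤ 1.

K has 4 vertices, 4 edges.
rank ∂_0 = 0, rank ∂_1 = 3 ⇒ b_0 = 4 − 0 − 3 = 1; all invariant factors of ∂_1 are 1 so no torsion. So H_0 = Z.
rank ∂_1 = 3, rank ∂_2 = 0 ⇒ b_1 = 4 − 3 − 0 = 1. So H_1 = Z.

H_0 = Z,  H_1 = Z.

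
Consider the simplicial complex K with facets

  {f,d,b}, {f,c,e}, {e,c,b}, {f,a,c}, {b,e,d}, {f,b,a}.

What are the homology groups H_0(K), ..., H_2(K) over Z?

Take the total order a < b < c < d < e < f on the vertex set. Then K (dimension 2) consists of the simplices:

  0-simplices (6): a, b, c, d, e, f
  1-simplices (12): ab, ac, af, bc, bd, be, bf, ce, cf, de, df, ef
  2-simplices (6): abf, acf, bce, bde, bdf, cef

so the chain groups are C_0 ≅ Z^6, C_1 ≅ Z^12, C_2 ≅ Z^6.

The boundary map ∂_1: C_1 → C_0 maps an edge to its endpoints' difference, ∂[p,q] = q − p. For instance
  ∂bc = c − b.
As a 6×12 matrix over Z this has rank 5, with invariant factors (1,1,1,1,1).

Boundary ∂_2: C_2 → C_1 maps a triangle to the signed sum of its edges. For instance
  ∂bce = ce − be + bc,
  ∂cef = ef − cf + ce.
The 12×6 boundary matrix has rank 6 and Smith normal form diag(1,1,1,1,1,1).

Now H_k = ker ∂_k / im ∂_{k+1}, so:

  H_0: rank C_0 − rank ∂_1 = 6 − 5 = 1, and the invariant factors of ∂_1 are all 1, so H_0 ≅ Z.
  H_1: rank ker ∂_1 − rank ∂_2 = (12 − 5) − 6 = 1, and the invariant factors of ∂_2 are all 1, so H_1 ≅ Z.
  H_2: rank ker ∂_2 − rank ∂_3 = (6 − 6) − 0 = 0, and there is no ∂_3, so H_2 ≅ 0.

H_0 = Z,  H_1 = Z,  H_2 = 0.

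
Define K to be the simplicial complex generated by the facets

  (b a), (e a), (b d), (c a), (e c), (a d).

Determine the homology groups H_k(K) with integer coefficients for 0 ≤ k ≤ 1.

H_0 = Z,  H_1 = Z^2.

We work with the vertex ordering a < b < c < d < e. The simplices of K, each written with vertices in increasing order, are:

  0-simplices (5): a, b, c, d, e
  1-simplices (6): ab, ac, ad, ae, bd, ce

Hence C_0 ≅ Z^5, C_1 ≅ Z^6.

∂_1: C_1 → C_0 is given by ∂[p,q] = [q] − [p]. For instance
  ∂ac = c − a.
This gives a 5×6 integer matrix of rank 4; reducing to Smith normal form yields diagonal entries (1,1,1,1).

From H_k ≅ ker(∂_k) / im(∂_{k+1}) we obtain:

  H_0: rank C_0 − rank ∂_1 = 5 − 4 = 1, and the invariant factors of ∂_1 are all 1, so H_0 ≅ Z.
  H_1: rank ker ∂_1 − rank ∂_2 = (6 − 4) − 0 = 2, and there is no ∂_2, so H_1 ≅ Z^2.

(K is a triangulation of a wedge of 2 circles.)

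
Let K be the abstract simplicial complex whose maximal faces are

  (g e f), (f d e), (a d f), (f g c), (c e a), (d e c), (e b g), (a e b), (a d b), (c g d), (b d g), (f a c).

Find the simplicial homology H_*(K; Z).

We work with the vertex ordering a < b < c < d < e < f < g. The simplices of K, each written with vertices in increasing order, are:

  0-simplices (7): a, b, c, d, e, f, g
  1-simplices (18): ab, ac, ad, ae, af, bd, be, bg, cd, ce, cf, cg, de, df, dg, ef, eg, fg
  2-simplices (12): abd, abe, ace, acf, adf, bdg, beg, cde, cdg, cfg, def, efg

so the chain groups are C_0 ≅ Z^7, C_1 ≅ Z^18, C_2 ≅ Z^12.

The boundary map ∂_1: C_1 → C_0 sends each edge [p,q] (with p < q) to q − p.
This gives a 7×18 integer matrix of rank 6; reducing to Smith normal form yields diagonal entries (1,1,1,1,1,1).

The boundary map ∂_2: C_2 → C_1 acts by ∂[p,q,r] = [q,r] − [p,r] + [p,q]. For instance
  ∂cfg = fg − cg + cf,
  ∂efg = fg − eg + ef.
The 18×12 boundary matrix has rank 12 and Smith normal form diag(1,1,1,1,1,1,1,1,1,1,1,2).

Computing H_k = (kernel of ∂_k) / (image of ∂_{k+1}):

  H_0: rank C_0 − rank ∂_1 = 7 − 6 = 1, and the invariant factors of ∂_1 are all 1, so H_0 ≅ Z.
  H_1: rank ker ∂_1 − rank ∂_2 = (18 − 6) − 12 = 0, and ∂_2 has invariant factor 2 > 1, so H_1 ≅ Z/2.
  H_2: rank ker ∂_2 − rank ∂_3 = (12 − 12) − 0 = 0, and there is no ∂_3, so H_2 ≅ 0.

H_0 = Z,  H_1 = Z/2,  H_2 = 0.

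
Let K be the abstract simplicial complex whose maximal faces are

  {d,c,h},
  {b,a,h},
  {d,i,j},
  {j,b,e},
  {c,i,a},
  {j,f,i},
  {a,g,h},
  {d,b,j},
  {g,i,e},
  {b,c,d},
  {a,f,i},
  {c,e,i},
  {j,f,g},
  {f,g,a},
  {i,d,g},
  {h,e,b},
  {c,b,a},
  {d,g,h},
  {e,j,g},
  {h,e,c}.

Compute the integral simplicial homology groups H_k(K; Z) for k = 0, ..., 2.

Fix the vertex order a < b < c < d < e < f < g < h < i < j and write every simplex with vertices in increasing order. Then dim K = 2 and the simplices of K are:

  0-simplices (10): a, b, c, d, e, f, g, h, i, j
  1-simplices (30): ab, ac, af, ag, ah, ai, bc, bd, be, bh, bj, cd, ce, ch, ci, dg, dh, di, dj, eg, eh, ei, ej, fg, fi, fj, gh, gi, gj, ij
  2-simplices (20): abc, abh, aci, afg, afi, agh, bcd, bdj, beh, bej, cdh, ceh, cei, dgh, dgi, dij, egi, egj, fgj, fij

so the chain groups are C_0 ≅ Z^10, C_1 ≅ Z^30, C_2 ≅ Z^20.

Boundary ∂_1: C_1 → C_0 maps an edge to its endpoints' difference, ∂[p,q] = q − p. For instance
  ∂ij = j − i.
The resulting 10×30 matrix has rank 9, and its Smith normal form has invariant factors (1,1,1,1,1,1,1,1,1).

Boundary ∂_2: C_2 → C_1 sends each 2-simplex [p,q,r] to [q,r] − [p,r] + [p,q]. For instance
  ∂beh = eh − bh + be,
  ∂abc = bc − ac + ab.
The 30×20 boundary matrix has rank 20 and Smith normal form diag(1,1,1,1,1,1,1,1,1,1,1,1,1,1,1,1,1,1,1,2).

From H_k ≅ ker(∂_k) / im(∂_{k+1}) we obtain:

  H_0: rank C_0 − rank ∂_1 = 10 − 9 = 1, and the invariant factors of ∂_1 are all 1, so H_0 ≅ Z.
  H_1: rank ker ∂_1 − rank ∂_2 = (30 − 9) − 20 = 1, and ∂_2 has invariant factor 2 > 1, so H_1 ≅ Z ⊕ Z/2.
  H_2: rank ker ∂_2 − rank ∂_3 = (20 − 20) − 0 = 0, and there is no ∂_3, so H_2 ≅ 0.

(K is a triangulation of the Klein bottle.)

H_0 ≅ Z,  H_1 ≅ Z ⊕ Z/2,  H_2 = 0.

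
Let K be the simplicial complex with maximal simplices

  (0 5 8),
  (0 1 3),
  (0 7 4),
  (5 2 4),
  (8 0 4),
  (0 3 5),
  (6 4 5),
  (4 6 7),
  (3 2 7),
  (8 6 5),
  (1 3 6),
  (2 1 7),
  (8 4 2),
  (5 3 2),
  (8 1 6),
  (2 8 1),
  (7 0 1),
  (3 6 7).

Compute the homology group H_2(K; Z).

H_2 = 0.

Take the total order 0 < 1 < 2 < 3 < 4 < 5 < 6 < 7 < 8 on the vertex set. Then K (dimension 2) consists of the simplices:

  0-simplices (9): [0], [1], [2], [3], [4], [5], [6], [7], [8]
  1-simplices (27): (27 of them)
  2-simplices (18): [0,1,3], [0,1,7], [0,3,5], [0,4,7], [0,4,8], [0,5,8], [1,2,7], [1,2,8], [1,3,6], [1,6,8], [2,3,5], [2,3,7], [2,4,5], [2,4,8], [3,6,7], [4,5,6], [4,6,7], [5,6,8]

giving chain groups C_0 ≅ Z^9, C_1 ≅ Z^27, C_2 ≅ Z^18.

Boundary ∂_1: C_1 → C_0 maps an edge to its endpoints' difference, ∂[p,q] = q − p. For instance
  ∂[2,7] = [7] − [2].
This gives a 9×27 integer matrix of rank 8; reducing to Smith normal form yields diagonal entries (1,1,1,1,1,1,1,1).

The boundary map ∂_2: C_2 → C_1 sends each 2-simplex [p,q,r] to [q,r] − [p,r] + [p,q]. For instance
  ∂[0,1,7] = [1,7] − [0,7] + [0,1],
  ∂[1,2,7] = [2,7] − [1,7] + [1,2].
The 27×18 boundary matrix has rank 18 and Smith normal form diag(1,1,1,1,1,1,1,1,1,1,1,1,1,1,1,1,1,2).

Now H_k = ker ∂_k / im ∂_{k+1}, so:

  H_2: rank ker ∂_2 − rank ∂_3 = (18 − 18) − 0 = 0, and there is no ∂_3, so H_2 = 0.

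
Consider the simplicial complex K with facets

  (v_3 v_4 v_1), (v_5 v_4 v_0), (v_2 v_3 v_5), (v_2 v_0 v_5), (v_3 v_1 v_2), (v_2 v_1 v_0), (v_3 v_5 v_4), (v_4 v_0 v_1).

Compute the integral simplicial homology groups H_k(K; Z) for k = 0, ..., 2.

We work with the vertex ordering v_0 < v_1 < v_2 < v_3 < v_4 < v_5. The simplices of K, each written with vertices in increasing order, are:

  0-simplices (6): [v_0], [v_1], [v_2], [v_3], [v_4], [v_5]
  1-simplices (12): [v_0,v_1], [v_0,v_2], [v_0,v_4], [v_0,v_5], [v_1,v_2], [v_1,v_3], [v_1,v_4], [v_2,v_3], [v_2,v_5], [v_3,v_4], [v_3,v_5], [v_4,v_5]
  2-simplices (8): [v_0,v_1,v_2], [v_0,v_1,v_4], [v_0,v_2,v_5], [v_0,v_4,v_5], [v_1,v_2,v_3], [v_1,v_3,v_4], [v_2,v_3,v_5], [v_3,v_4,v_5]

so the chain groups are C_0 ≅ Z^6, C_1 ≅ Z^12, C_2 ≅ Z^8.

The boundary map ∂_1: C_1 → C_0 sends each edge [p,q] (with p < q) to q − p.
This gives a 6×12 integer matrix of rank 5; reducing to Smith normal form yields diagonal entries (1,1,1,1,1).

∂_2: C_2 → C_1 acts by ∂[p,q,r] = [q,r] − [p,r] + [p,q]. For instance
  ∂[v_3,v_4,v_5] = [v_4,v_5] − [v_3,v_5] + [v_3,v_4],
  ∂[v_2,v_3,v_5] = [v_3,v_5] − [v_2,v_5] + [v_2,v_3].
This gives a 12×8 integer matrix of rank 7; reducing to Smith normal form yields diagonal entries (1,1,1,1,1,1,1).

Reading off H_k = ker ∂_k / im ∂_{k+1}:

  H_0: rank C_0 − rank ∂_1 = 6 − 5 = 1, and the invariant factors of ∂_1 are all 1, so H_0 = Z.
  H_1: rank ker ∂_1 − rank ∂_2 = (12 − 5) − 7 = 0, and the invariant factors of ∂_2 are all 1, so H_1 = 0.
  H_2: rank ker ∂_2 − rank ∂_3 = (8 − 7) − 0 = 1, and there is no ∂_3, so H_2 = Z.

H_0 = Z,  H_1 = 0,  H_2 = Z.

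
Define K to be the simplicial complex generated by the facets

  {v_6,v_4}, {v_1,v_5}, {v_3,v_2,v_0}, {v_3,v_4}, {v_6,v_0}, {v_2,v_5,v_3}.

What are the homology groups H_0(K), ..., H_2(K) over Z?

H_0 ≅ Z,  H_1 ≅ Z,  H_2 = 0.

K has 7 vertices, 9 edges, 2 triangles.
rank ∂_0 = 0, rank ∂_1 = 6 ⇒ b_0 = 7 − 0 − 6 = 1; all invariant factors of ∂_1 are 1 so no torsion. So H_0 ≅ Z.
rank ∂_1 = 6, rank ∂_2 = 2 ⇒ b_1 = 9 − 6 − 2 = 1; all invariant factors of ∂_2 are 1 so no torsion. So H_1 ≅ Z.
rank ∂_2 = 2, rank ∂_3 = 0 ⇒ b_2 = 2 − 2 − 0 = 0. So H_2 ≅ 0.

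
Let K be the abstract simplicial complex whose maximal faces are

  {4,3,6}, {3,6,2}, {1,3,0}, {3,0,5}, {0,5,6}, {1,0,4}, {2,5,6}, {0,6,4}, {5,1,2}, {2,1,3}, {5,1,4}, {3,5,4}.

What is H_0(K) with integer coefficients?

Order the vertices as 0 < 1 < 2 < 3 < 4 < 5 < 6. Listing each simplex with vertices in this order, K has dimension 2 with simplices:

  0-simplices (7): [0], [1], [2], [3], [4], [5], [6]
  1-simplices (18): [0,1], [0,3], [0,4], [0,5], [0,6], [1,2], [1,3], [1,4], [1,5], [2,3], [2,5], [2,6], [3,4], [3,5], [3,6], [4,5], [4,6], [5,6]
  2-simplices (12): [0,1,3], [0,1,4], [0,3,5], [0,4,6], [0,5,6], [1,2,3], [1,2,5], [1,4,5], [2,3,6], [2,5,6], [3,4,5], [3,4,6]

Hence C_0 ≅ Z^7, C_1 ≅ Z^18, C_2 ≅ Z^12.

∂_1: C_1 → C_0 maps an edge to its endpoints' difference, ∂[p,q] = q − p.
As a 7×18 matrix over Z this has rank 6, with invariant factors (1,1,1,1,1,1).

The boundary map ∂_2: C_2 → C_1 maps a triangle to the signed sum of its edges. For instance
  ∂[2,5,6] = [5,6] − [2,6] + [2,5],
  ∂[3,4,5] = [4,5] − [3,5] + [3,4].
As a 18×12 matrix over Z this has rank 12, with invariant factors (1,1,1,1,1,1,1,1,1,1,1,2).

Now H_k = ker ∂_k / im ∂_{k+1}, so:

  H_0: rank C_0 − rank ∂_1 = 7 − 6 = 1, and the invariant factors of ∂_1 are all 1, so H_0 = Z.

(K is a triangulation of the real projective plane RP^2.)

H_0 ≅ Z.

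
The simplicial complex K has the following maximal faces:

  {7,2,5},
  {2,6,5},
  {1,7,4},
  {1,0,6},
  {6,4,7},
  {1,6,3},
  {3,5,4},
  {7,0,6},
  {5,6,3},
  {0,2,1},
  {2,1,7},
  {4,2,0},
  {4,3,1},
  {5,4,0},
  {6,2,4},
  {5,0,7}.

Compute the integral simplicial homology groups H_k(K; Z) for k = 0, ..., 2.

H_0 = Z,  H_1 = Z^2,  H_2 = Z.

Take the total order 0 < 1 < 2 < 3 < 4 < 5 < 6 < 7 on the vertex set. Then K (dimension 2) consists of the simplices:

  0-simplices (8): [0], [1], [2], [3], [4], [5], [6], [7]
  1-simplices (24): (24 of them)
  2-simplices (16): [0,1,2], [0,1,6], [0,2,4], [0,4,5], [0,5,7], [0,6,7], [1,2,7], [1,3,4], [1,3,6], [1,4,7], [2,4,6], [2,5,6], [2,5,7], [3,4,5], [3,5,6], [4,6,7]

giving chain groups C_0 ≅ Z^8, C_1 ≅ Z^24, C_2 ≅ Z^16.

∂_1: C_1 → C_0 sends each edge [p,q] (with p < q) to q − p.
As a 8×24 matrix over Z this has rank 7, with invariant factors (1,1,1,1,1,1,1).

The boundary map ∂_2: C_2 → C_1 sends each 2-simplex [p,q,r] to [q,r] − [p,r] + [p,q]. For instance
  ∂[2,5,7] = [5,7] − [2,7] + [2,5],
  ∂[0,4,5] = [4,5] − [0,5] + [0,4].
As a 24×16 matrix over Z this has rank 15, with invariant factors (1,1,1,1,1,1,1,1,1,1,1,1,1,1,1).

Reading off H_k = ker ∂_k / im ∂_{k+1}:

  H_0: rank C_0 − rank ∂_1 = 8 − 7 = 1, and the invariant factors of ∂_1 are all 1, so H_0 = Z.
  H_1: rank ker ∂_1 − rank ∂_2 = (24 − 7) − 15 = 2, and the invariant factors of ∂_2 are all 1, so H_1 = Z^2.
  H_2: rank ker ∂_2 − rank ∂_3 = (16 − 15) − 0 = 1, and there is no ∂_3, so H_2 = Z.

As a check, the Euler characteristic is 8 − 24 + 16 = 0, which agrees with 1 − 2 + 1 = 0.
(K is a triangulation of the torus T^2.)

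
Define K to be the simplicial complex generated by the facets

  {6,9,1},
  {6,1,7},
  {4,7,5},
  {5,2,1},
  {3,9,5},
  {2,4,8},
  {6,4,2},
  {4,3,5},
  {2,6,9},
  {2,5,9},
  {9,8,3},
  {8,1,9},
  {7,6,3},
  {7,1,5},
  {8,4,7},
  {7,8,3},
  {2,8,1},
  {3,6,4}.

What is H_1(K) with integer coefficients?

Order the vertices as 1 < 2 < 3 < 4 < 5 < 6 < 7 < 8 < 9. Listing each simplex with vertices in this order, K has dimension 2 with simplices:

  0-simplices (9): [1], [2], [3], [4], [5], [6], [7], [8], [9]
  1-simplices (27): (27 of them)
  2-simplices (18): [1,2,5], [1,2,8], [1,5,7], [1,6,7], [1,6,9], [1,8,9], [2,4,6], [2,4,8], [2,5,9], [2,6,9], [3,4,5], [3,4,6], [3,5,9], [3,6,7], [3,7,8], [3,8,9], [4,5,7], [4,7,8]

giving chain groups C_0 ≅ Z^9, C_1 ≅ Z^27, C_2 ≅ Z^18.

∂_1: C_1 → C_0 sends each edge [p,q] (with p < q) to q − p.
The 9×27 boundary matrix has rank 8 and Smith normal form diag(1,1,1,1,1,1,1,1).

Boundary ∂_2: C_2 → C_1 sends each 2-simplex [p,q,r] to [q,r] − [p,r] + [p,q]. For instance
  ∂[2,6,9] = [6,9] − [2,9] + [2,6],
  ∂[4,5,7] = [5,7] − [4,7] + [4,5].
As a 27×18 matrix over Z this has rank 18, with invariant factors (1,1,1,1,1,1,1,1,1,1,1,1,1,1,1,1,1,2).

Now H_k = ker ∂_k / im ∂_{k+1}, so:

  H_1: rank ker ∂_1 − rank ∂_2 = (27 − 8) − 18 = 1, and ∂_2 has invariant factor 2 > 1, so H_1 = Z ⊕ Z/2.

H_1 = Z ⊕ Z/2.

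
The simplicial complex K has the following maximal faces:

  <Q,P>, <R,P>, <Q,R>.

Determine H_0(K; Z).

H_0 = Z.

Order the vertices as P < Q < R. Listing each simplex with vertices in this order, K has dimension 1 with simplices:

  0-simplices (3): P, Q, R
  1-simplices (3): PQ, PR, QR

so the chain groups are C_0 ≅ Z^3, C_1 ≅ Z^3.

Boundary ∂_1: C_1 → C_0 is given by ∂[p,q] = [q] − [p].
The resulting 3×3 matrix has rank 2, and its Smith normal form has invariant factors (1,1).

Computing H_k = (kernel of ∂_k) / (image of ∂_{k+1}):

  H_0: rank C_0 − rank ∂_1 = 3 − 2 = 1, and the invariant factors of ∂_1 are all 1, so H_0 = Z.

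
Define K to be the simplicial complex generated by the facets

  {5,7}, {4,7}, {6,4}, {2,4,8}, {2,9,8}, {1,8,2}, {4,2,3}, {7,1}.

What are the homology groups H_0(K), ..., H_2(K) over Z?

H_0 = Z,  H_1 = Z,  H_2 = 0.

Take the total order 1 < 2 < 3 < 4 < 5 < 6 < 7 < 8 < 9 on the vertex set. Then K (dimension 2) consists of the simplices:

  0-simplices (9): [1], [2], [3], [4], [5], [6], [7], [8], [9]
  1-simplices (13): [1,2], [1,7], [1,8], [2,3], [2,4], [2,8], [2,9], [3,4], [4,6], [4,7], [4,8], [5,7], [8,9]
  2-simplices (4): [1,2,8], [2,3,4], [2,4,8], [2,8,9]

giving chain groups C_0 ≅ Z^9, C_1 ≅ Z^13, C_2 ≅ Z^4.

Boundary ∂_1: C_1 → C_0 sends each edge [p,q] (with p < q) to q − p. For instance
  ∂[4,8] = [8] − [4].
The 9×13 boundary matrix has rank 8 and Smith normal form diag(1,1,1,1,1,1,1,1).

The boundary map ∂_2: C_2 → C_1 maps a triangle to the signed sum of its edges. For instance
  ∂[2,3,4] = [3,4] − [2,4] + [2,3],
  ∂[2,8,9] = [8,9] − [2,9] + [2,8].
The 13×4 boundary matrix has rank 4 and Smith normal form diag(1,1,1,1).

Reading off H_k = ker ∂_k / im ∂_{k+1}:

  H_0: rank C_0 − rank ∂_1 = 9 − 8 = 1, and the invariant factors of ∂_1 are all 1, so H_0 = Z.
  H_1: rank ker ∂_1 − rank ∂_2 = (13 − 8) − 4 = 1, and the invariant factors of ∂_2 are all 1, so H_1 = Z.
  H_2: rank ker ∂_2 − rank ∂_3 = (4 − 4) − 0 = 0, and there is no ∂_3, so H_2 = 0.

As a check, the Euler characteristic is 9 − 13 + 4 = 0, which agrees with 1 − 1 + 0 = 0.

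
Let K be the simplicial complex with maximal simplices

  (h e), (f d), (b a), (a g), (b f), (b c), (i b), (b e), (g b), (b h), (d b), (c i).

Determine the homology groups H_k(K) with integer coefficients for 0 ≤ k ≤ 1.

H_0 = Z,  H_1 = Z^4.

Fix the vertex order a < b < c < d < e < f < g < h < i and write every simplex with vertices in increasing order. Then dim K = 1 and the simplices of K are:

  0-simplices (9): a, b, c, d, e, f, g, h, i
  1-simplices (12): ab, ag, bc, bd, be, bf, bg, bh, bi, ci, df, eh

so the chain groups are C_0 ≅ Z^9, C_1 ≅ Z^12.

∂_1: C_1 → C_0 maps an edge to its endpoints' difference, ∂[p,q] = q − p.
The resulting 9×12 matrix has rank 8, and its Smith normal form has invariant factors (1,1,1,1,1,1,1,1).

Now H_k = ker ∂_k / im ∂_{k+1}, so:

  H_0: rank C_0 − rank ∂_1 = 9 − 8 = 1, and the invariant factors of ∂_1 are all 1, so H_0 ≅ Z.
  H_1: rank ker ∂_1 − rank ∂_2 = (12 − 8) − 0 = 4, and there is no ∂_2, so H_1 ≅ Z^4.

As a check, the Euler characteristic is 9 − 12 = -3, which agrees with 1 − 4 = -3.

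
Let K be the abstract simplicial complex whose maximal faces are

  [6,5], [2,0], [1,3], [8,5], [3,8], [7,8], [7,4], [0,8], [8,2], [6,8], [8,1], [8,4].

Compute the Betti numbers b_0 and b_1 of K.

b_0 = 1, b_1 = 4.

Fix the vertex order 0 < 1 < 2 < 3 < 4 < 5 < 6 < 7 < 8 and write every simplex with vertices in increasing order. Then dim K = 1 and the simplices of K are:

  0-simplices (9): [0], [1], [2], [3], [4], [5], [6], [7], [8]
  1-simplices (12): [0,2], [0,8], [1,3], [1,8], [2,8], [3,8], [4,7], [4,8], [5,6], [5,8], [6,8], [7,8]

giving chain groups C_0 ≅ Z^9, C_1 ≅ Z^12.

The boundary map ∂_1: C_1 → C_0 is given by ∂[p,q] = [q] − [p]. For instance
  ∂[4,8] = [8] − [4].
This gives a 9×12 integer matrix of rank 8; reducing to Smith normal form yields diagonal entries (1,1,1,1,1,1,1,1).

Now H_k = ker ∂_k / im ∂_{k+1}, so:

  H_0: rank C_0 − rank ∂_1 = 9 − 8 = 1, and the invariant factors of ∂_1 are all 1, so H_0 = Z.
  H_1: rank ker ∂_1 − rank ∂_2 = (12 − 8) − 0 = 4, and there is no ∂_2, so H_1 = Z^4.

(K is a triangulation of a wedge of 4 circles.)

Hence the Betti numbers are b_0 = 1, b_1 = 4.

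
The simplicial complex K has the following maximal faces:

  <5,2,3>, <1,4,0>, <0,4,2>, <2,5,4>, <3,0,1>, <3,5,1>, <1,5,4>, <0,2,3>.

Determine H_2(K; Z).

H_2 = Z.

K has 6 vertices, 12 edges, 8 triangles.
rank ∂_2 = 7, rank ∂_3 = 0 ⇒ b_2 = 8 − 7 − 0 = 1. So H_2 = Z.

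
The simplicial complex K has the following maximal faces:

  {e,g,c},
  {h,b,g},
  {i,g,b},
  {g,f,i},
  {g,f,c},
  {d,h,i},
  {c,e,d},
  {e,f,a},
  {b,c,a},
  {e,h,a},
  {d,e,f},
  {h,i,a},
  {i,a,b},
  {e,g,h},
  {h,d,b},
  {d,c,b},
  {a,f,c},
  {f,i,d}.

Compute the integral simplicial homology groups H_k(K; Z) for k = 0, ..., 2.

H_0 = Z,  H_1 = Z ⊕ Z_2,  H_2 = 0.

We work with the vertex ordering a < b < c < d < e < f < g < h < i. The simplices of K, each written with vertices in increasing order, are:

  0-simplices (9): a, b, c, d, e, f, g, h, i
  1-simplices (27): ab, ac, ae, af, ah, ai, bc, bd, bg, bh, bi, cd, ce, cf, cg, de, df, dh, di, ef, eg, eh, fg, fi, gh, gi, hi
  2-simplices (18): abc, abi, acf, aef, aeh, ahi, bcd, bdh, bgh, bgi, cde, ceg, cfg, def, dfi, dhi, egh, fgi

so the chain groups are C_0 ≅ Z^9, C_1 ≅ Z^27, C_2 ≅ Z^18.

Boundary ∂_1: C_1 → C_0 maps an edge to its endpoints' difference, ∂[p,q] = q − p. For instance
  ∂ah = h − a.
As a 9×27 matrix over Z this has rank 8, with invariant factors (1,1,1,1,1,1,1,1).

The boundary map ∂_2: C_2 → C_1 acts by ∂[p,q,r] = [q,r] − [p,r] + [p,q]. For instance
  ∂aeh = eh − ah + ae,
  ∂def = ef − df + de.
The 27×18 boundary matrix has rank 18 and Smith normal form diag(1,1,1,1,1,1,1,1,1,1,1,1,1,1,1,1,1,2).

Now H_k = ker ∂_k / im ∂_{k+1}, so:

  H_0: rank C_0 − rank ∂_1 = 9 − 8 = 1, and the invariant factors of ∂_1 are all 1, so H_0 = Z.
  H_1: rank ker ∂_1 − rank ∂_2 = (27 − 8) − 18 = 1, and ∂_2 has invariant factor 2 > 1, so H_1 = Z ⊕ Z_2.
  H_2: rank ker ∂_2 − rank ∂_3 = (18 − 18) − 0 = 0, and there is no ∂_3, so H_2 = 0.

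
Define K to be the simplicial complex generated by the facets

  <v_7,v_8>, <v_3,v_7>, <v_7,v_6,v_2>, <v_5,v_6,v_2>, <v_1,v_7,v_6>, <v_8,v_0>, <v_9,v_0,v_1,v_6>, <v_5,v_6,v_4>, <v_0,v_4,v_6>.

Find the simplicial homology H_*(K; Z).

K has 10 vertices, 18 edges, 9 triangles, 1 3-simplex.
rank ∂_0 = 0, rank ∂_1 = 9 ⇒ b_0 = 10 − 0 − 9 = 1; all invariant factors of ∂_1 are 1 so no torsion. So H_0 = Z.
rank ∂_1 = 9, rank ∂_2 = 8 ⇒ b_1 = 18 − 9 − 8 = 1; all invariant factors of ∂_2 are 1 so no torsion. So H_1 = Z.
rank ∂_2 = 8, rank ∂_3 = 1 ⇒ b_2 = 9 − 8 − 1 = 0; all invariant factors of ∂_3 are 1 so no torsion. So H_2 = 0.
rank ∂_3 = 1, rank ∂_4 = 0 ⇒ b_3 = 1 − 1 − 0 = 0. So H_3 = 0.

H_0 = Z,  H_1 = Z,  H_2 = 0,  H_3 = 0.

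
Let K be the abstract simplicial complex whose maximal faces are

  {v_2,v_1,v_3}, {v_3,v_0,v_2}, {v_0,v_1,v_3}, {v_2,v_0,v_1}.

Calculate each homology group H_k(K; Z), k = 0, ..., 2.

Take the total order v_0 < v_1 < v_2 < v_3 on the vertex set. Then K (dimension 2) consists of the simplices:

  0-simplices (4): [v_0], [v_1], [v_2], [v_3]
  1-simplices (6): [v_0,v_1], [v_0,v_2], [v_0,v_3], [v_1,v_2], [v_1,v_3], [v_2,v_3]
  2-simplices (4): [v_0,v_1,v_2], [v_0,v_1,v_3], [v_0,v_2,v_3], [v_1,v_2,v_3]

so the chain groups are C_0 ≅ Z^4, C_1 ≅ Z^6, C_2 ≅ Z^4.

∂_1: C_1 → C_0 maps an edge to its endpoints' difference, ∂[p,q] = q − p. For instance
  ∂[v_0,v_3] = [v_3] − [v_0].
As a 4×6 matrix over Z this has rank 3, with invariant factors (1,1,1).

∂_2: C_2 → C_1 sends each 2-simplex [p,q,r] to [q,r] − [p,r] + [p,q]. For instance
  ∂[v_0,v_1,v_3] = [v_1,v_3] − [v_0,v_3] + [v_0,v_1],
  ∂[v_0,v_2,v_3] = [v_2,v_3] − [v_0,v_3] + [v_0,v_2].
The resulting 6×4 matrix has rank 3, and its Smith normal form has invariant factors (1,1,1).

Now H_k = ker ∂_k / im ∂_{k+1}, so:

  H_0: rank C_0 − rank ∂_1 = 4 − 3 = 1, and the invariant factors of ∂_1 are all 1, so H_0 ≅ Z.
  H_1: rank ker ∂_1 − rank ∂_2 = (6 − 3) − 3 = 0, and the invariant factors of ∂_2 are all 1, so H_1 ≅ 0.
  H_2: rank ker ∂_2 − rank ∂_3 = (4 − 3) − 0 = 1, and there is no ∂_3, so H_2 ≅ Z.

H_0 ≅ Z,  H_1 = 0,  H_2 ≅ Z.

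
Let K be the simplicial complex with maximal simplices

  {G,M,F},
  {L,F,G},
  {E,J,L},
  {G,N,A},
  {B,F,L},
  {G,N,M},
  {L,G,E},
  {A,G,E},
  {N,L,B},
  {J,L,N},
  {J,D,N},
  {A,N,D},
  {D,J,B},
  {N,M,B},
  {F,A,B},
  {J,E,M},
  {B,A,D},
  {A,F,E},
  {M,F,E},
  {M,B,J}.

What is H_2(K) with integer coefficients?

K has 10 vertices, 30 edges, 20 triangles.
rank ∂_2 = 20, rank ∂_3 = 0 ⇒ b_2 = 20 − 20 − 0 = 0. So H_2 = 0.

H_2 = 0.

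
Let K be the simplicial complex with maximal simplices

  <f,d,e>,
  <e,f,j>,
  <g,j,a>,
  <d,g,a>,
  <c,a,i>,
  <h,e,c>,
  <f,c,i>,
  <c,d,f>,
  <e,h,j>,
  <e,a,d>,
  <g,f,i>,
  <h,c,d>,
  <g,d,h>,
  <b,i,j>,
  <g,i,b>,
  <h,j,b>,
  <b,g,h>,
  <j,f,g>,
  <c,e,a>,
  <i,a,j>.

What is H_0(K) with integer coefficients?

Order the vertices as a < b < c < d < e < f < g < h < i < j. Listing each simplex with vertices in this order, K has dimension 2 with simplices:

  0-simplices (10): a, b, c, d, e, f, g, h, i, j
  1-simplices (30): ac, ad, ae, ag, ai, aj, bg, bh, bi, bj, cd, ce, cf, ch, ci, de, df, dg, dh, ef, eh, ej, fg, fi, fj, gh, gi, gj, hj, ij
  2-simplices (20): ace, aci, ade, adg, agj, aij, bgh, bgi, bhj, bij, cdf, cdh, ceh, cfi, def, dgh, efj, ehj, fgi, fgj

giving chain groups C_0 ≅ Z^10, C_1 ≅ Z^30, C_2 ≅ Z^20.

The boundary map ∂_1: C_1 → C_0 is given by ∂[p,q] = [q] − [p].
The 10×30 boundary matrix has rank 9 and Smith normal form diag(1,1,1,1,1,1,1,1,1).

The boundary map ∂_2: C_2 → C_1 maps a triangle to the signed sum of its edges. For instance
  ∂aij = ij − aj + ai,
  ∂bgi = gi − bi + bg.
The resulting 30×20 matrix has rank 20, and its Smith normal form has invariant factors (1,1,1,1,1,1,1,1,1,1,1,1,1,1,1,1,1,1,1,2).

Now H_k = ker ∂_k / im ∂_{k+1}, so:

  H_0: rank C_0 − rank ∂_1 = 10 − 9 = 1, and the invariant factors of ∂_1 are all 1, so H_0 ≅ Z.

H_0 = Z.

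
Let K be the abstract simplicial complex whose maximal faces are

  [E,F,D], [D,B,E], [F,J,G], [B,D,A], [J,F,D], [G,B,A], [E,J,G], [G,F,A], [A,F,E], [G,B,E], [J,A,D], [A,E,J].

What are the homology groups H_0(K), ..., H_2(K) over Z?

K has 7 vertices, 18 edges, 12 triangles.
rank ∂_0 = 0, rank ∂_1 = 6 ⇒ b_0 = 7 − 0 − 6 = 1; all invariant factors of ∂_1 are 1 so no torsion. So H_0 = Z.
rank ∂_1 = 6, rank ∂_2 = 12 ⇒ b_1 = 18 − 6 − 12 = 0; ∂_2 has invariant factor(s) [2] giving torsion. So H_1 = Z/2.
rank ∂_2 = 12, rank ∂_3 = 0 ⇒ b_2 = 12 − 12 − 0 = 0. So H_2 = 0.

H_0 ≅ Z,  H_1 ≅ Z/2,  H_2 = 0.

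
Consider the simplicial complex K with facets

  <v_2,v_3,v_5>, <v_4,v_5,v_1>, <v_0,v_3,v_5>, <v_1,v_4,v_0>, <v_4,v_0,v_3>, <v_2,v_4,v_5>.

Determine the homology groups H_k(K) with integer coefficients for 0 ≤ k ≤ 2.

H_0 ≅ Z,  H_1 ≅ Z,  H_2 = 0.

Take the total order v_0 < v_1 < v_2 < v_3 < v_4 < v_5 on the vertex set. Then K (dimension 2) consists of the simplices:

  0-simplices (6): [v_0], [v_1], [v_2], [v_3], [v_4], [v_5]
  1-simplices (12): [v_0,v_1], [v_0,v_3], [v_0,v_4], [v_0,v_5], [v_1,v_4], [v_1,v_5], [v_2,v_3], [v_2,v_4], [v_2,v_5], [v_3,v_4], [v_3,v_5], [v_4,v_5]
  2-simplices (6): [v_0,v_1,v_4], [v_0,v_3,v_4], [v_0,v_3,v_5], [v_1,v_4,v_5], [v_2,v_3,v_5], [v_2,v_4,v_5]

so the chain groups are C_0 ≅ Z^6, C_1 ≅ Z^12, C_2 ≅ Z^6.

∂_1: C_1 → C_0 maps an edge to its endpoints' difference, ∂[p,q] = q − p.
The resulting 6×12 matrix has rank 5, and its Smith normal form has invariant factors (1,1,1,1,1).

Boundary ∂_2: C_2 → C_1 sends each 2-simplex [p,q,r] to [q,r] − [p,r] + [p,q]. For instance
  ∂[v_1,v_4,v_5] = [v_4,v_5] − [v_1,v_5] + [v_1,v_4],
  ∂[v_2,v_4,v_5] = [v_4,v_5] − [v_2,v_5] + [v_2,v_4].
The resulting 12×6 matrix has rank 6, and its Smith normal form has invariant factors (1,1,1,1,1,1).

Reading off H_k = ker ∂_k / im ∂_{k+1}:

  H_0: rank C_0 − rank ∂_1 = 6 − 5 = 1, and the invariant factors of ∂_1 are all 1, so H_0 ≅ Z.
  H_1: rank ker ∂_1 − rank ∂_2 = (12 − 5) − 6 = 1, and the invariant factors of ∂_2 are all 1, so H_1 ≅ Z.
  H_2: rank ker ∂_2 − rank ∂_3 = (6 − 6) − 0 = 0, and there is no ∂_3, so H_2 ≅ 0.

As a check, the Euler characteristic is 6 − 12 + 6 = 0, which agrees with 1 − 1 + 0 = 0.
(K is a triangulation of the cylinder S^1 x I.)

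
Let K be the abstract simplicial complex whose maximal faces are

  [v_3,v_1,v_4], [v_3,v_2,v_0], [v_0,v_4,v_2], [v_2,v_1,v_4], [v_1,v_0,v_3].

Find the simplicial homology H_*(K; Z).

Order the vertices as v_0 < v_1 < v_2 < v_3 < v_4. Listing each simplex with vertices in this order, K has dimension 2 with simplices:

  0-simplices (5): [v_0], [v_1], [v_2], [v_3], [v_4]
  1-simplices (10): [v_0,v_1], [v_0,v_2], [v_0,v_3], [v_0,v_4], [v_1,v_2], [v_1,v_3], [v_1,v_4], [v_2,v_3], [v_2,v_4], [v_3,v_4]
  2-simplices (5): [v_0,v_1,v_3], [v_0,v_2,v_3], [v_0,v_2,v_4], [v_1,v_2,v_4], [v_1,v_3,v_4]

giving chain groups C_0 ≅ Z^5, C_1 ≅ Z^10, C_2 ≅ Z^5.

∂_1: C_1 → C_0 is given by ∂[p,q] = [q] − [p]. For instance
  ∂[v_0,v_4] = [v_4] − [v_0].
The 5×10 boundary matrix has rank 4 and Smith normal form diag(1,1,1,1).

∂_2: C_2 → C_1 maps a triangle to the signed sum of its edges. For instance
  ∂[v_0,v_2,v_4] = [v_2,v_4] − [v_0,v_4] + [v_0,v_2],
  ∂[v_0,v_2,v_3] = [v_2,v_3] − [v_0,v_3] + [v_0,v_2].
As a 10×5 matrix over Z this has rank 5, with invariant factors (1,1,1,1,1).

Now H_k = ker ∂_k / im ∂_{k+1}, so:

  H_0: rank C_0 − rank ∂_1 = 5 − 4 = 1, and the invariant factors of ∂_1 are all 1, so H_0 ≅ Z.
  H_1: rank ker ∂_1 − rank ∂_2 = (10 − 4) − 5 = 1, and the invariant factors of ∂_2 are all 1, so H_1 ≅ Z.
  H_2: rank ker ∂_2 − rank ∂_3 = (5 − 5) − 0 = 0, and there is no ∂_3, so H_2 ≅ 0.

H_0 ≅ Z,  H_1 ≅ Z,  H_2 = 0.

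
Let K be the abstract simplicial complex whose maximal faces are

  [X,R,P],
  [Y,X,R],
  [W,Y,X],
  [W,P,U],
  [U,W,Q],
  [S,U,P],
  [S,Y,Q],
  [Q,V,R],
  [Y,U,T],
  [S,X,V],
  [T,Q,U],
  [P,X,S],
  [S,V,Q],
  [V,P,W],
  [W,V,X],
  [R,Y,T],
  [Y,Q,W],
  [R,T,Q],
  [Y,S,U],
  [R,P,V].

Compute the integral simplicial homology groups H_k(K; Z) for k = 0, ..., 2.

Take the total order P < Q < R < S < T < U < V < W < X < Y on the vertex set. Then K (dimension 2) consists of the simplices:

  0-simplices (10): P, Q, R, S, T, U, V, W, X, Y
  1-simplices (30): PR, PS, PU, PV, PW, PX, QR, QS, QT, QU, QV, QW, QY, RT, RV, RX, RY, SU, SV, SX, SY, TU, TY, UW, UY, VW, VX, WX, WY, XY
  2-simplices (20): PRV, PRX, PSU, PSX, PUW, PVW, QRT, QRV, QSV, QSY, QTU, QUW, QWY, RTY, RXY, SUY, SVX, TUY, VWX, WXY

so the chain groups are C_0 ≅ Z^10, C_1 ≅ Z^30, C_2 ≅ Z^20.

The boundary map ∂_1: C_1 → C_0 is given by ∂[p,q] = [q] − [p].
This gives a 10×30 integer matrix of rank 9; reducing to Smith normal form yields diagonal entries (1,1,1,1,1,1,1,1,1).

Boundary ∂_2: C_2 → C_1 maps a triangle to the signed sum of its edges. For instance
  ∂PVW = VW − PW + PV,
  ∂SUY = UY − SY + SU.
The resulting 30×20 matrix has rank 20, and its Smith normal form has invariant factors (1,1,1,1,1,1,1,1,1,1,1,1,1,1,1,1,1,1,1,2).

Computing H_k = (kernel of ∂_k) / (image of ∂_{k+1}):

  H_0: rank C_0 − rank ∂_1 = 10 − 9 = 1, and the invariant factors of ∂_1 are all 1, so H_0 = Z.
  H_1: rank ker ∂_1 − rank ∂_2 = (30 − 9) − 20 = 1, and ∂_2 has invariant factor 2 > 1, so H_1 = Z ⊕ Z_2.
  H_2: rank ker ∂_2 − rank ∂_3 = (20 − 20) − 0 = 0, and there is no ∂_3, so H_2 = 0.

H_0 ≅ Z,  H_1 ≅ Z ⊕ Z_2,  H_2 = 0.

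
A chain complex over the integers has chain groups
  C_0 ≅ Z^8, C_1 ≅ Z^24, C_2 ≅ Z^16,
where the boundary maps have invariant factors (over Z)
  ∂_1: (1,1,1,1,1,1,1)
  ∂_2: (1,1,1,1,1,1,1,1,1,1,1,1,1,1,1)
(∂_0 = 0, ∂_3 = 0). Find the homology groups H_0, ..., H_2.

H_0: b_0 = 8 − 0 − 7 = 1; torsion from ∂_1 factors > 1: none. So H_0 = Z.
H_1: b_1 = 24 − 7 − 15 = 2; torsion from ∂_2 factors > 1: none. So H_1 = Z^2.
H_2: b_2 = 16 − 15 − 0 = 1; torsion from ∂_3 factors > 1: none. So H_2 = Z.

H_0 = Z,  H_1 = Z^2,  H_2 = Z.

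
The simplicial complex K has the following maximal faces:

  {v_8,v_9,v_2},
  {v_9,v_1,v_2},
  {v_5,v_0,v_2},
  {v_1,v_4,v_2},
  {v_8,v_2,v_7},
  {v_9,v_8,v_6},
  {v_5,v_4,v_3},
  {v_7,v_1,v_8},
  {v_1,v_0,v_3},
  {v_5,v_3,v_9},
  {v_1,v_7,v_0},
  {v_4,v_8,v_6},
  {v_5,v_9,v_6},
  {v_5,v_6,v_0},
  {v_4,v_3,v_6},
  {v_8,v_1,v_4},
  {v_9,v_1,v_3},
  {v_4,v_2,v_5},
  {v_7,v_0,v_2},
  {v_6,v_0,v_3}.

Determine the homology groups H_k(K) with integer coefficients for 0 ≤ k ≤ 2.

H_0 = Z,  H_1 = Z × Z/2,  H_2 = 0.

Take the total order v_0 < v_1 < v_2 < v_3 < v_4 < v_5 < v_6 < v_7 < v_8 < v_9 on the vertex set. Then K (dimension 2) consists of the simplices:

  0-simplices (10): [v_0], [v_1], [v_2], [v_3], [v_4], [v_5], [v_6], [v_7], [v_8], [v_9]
  1-simplices (30): (30 of them)
  2-simplices (20): (20 of them)

Hence C_0 ≅ Z^10, C_1 ≅ Z^30, C_2 ≅ Z^20.

The boundary map ∂_1: C_1 → C_0 is given by ∂[p,q] = [q] − [p].
The 10×30 boundary matrix has rank 9 and Smith normal form diag(1,1,1,1,1,1,1,1,1).

∂_2: C_2 → C_1 maps a triangle to the signed sum of its edges. For instance
  ∂[v_6,v_8,v_9] = [v_8,v_9] − [v_6,v_9] + [v_6,v_8],
  ∂[v_0,v_2,v_7] = [v_2,v_7] − [v_0,v_7] + [v_0,v_2].
The 30×20 boundary matrix has rank 20 and Smith normal form diag(1,1,1,1,1,1,1,1,1,1,1,1,1,1,1,1,1,1,1,2).

Now H_k = ker ∂_k / im ∂_{k+1}, so:

  H_0: rank C_0 − rank ∂_1 = 10 − 9 = 1, and the invariant factors of ∂_1 are all 1, so H_0 ≅ Z.
  H_1: rank ker ∂_1 − rank ∂_2 = (30 − 9) − 20 = 1, and ∂_2 has invariant factor 2 > 1, so H_1 ≅ Z × Z/2.
  H_2: rank ker ∂_2 − rank ∂_3 = (20 − 20) − 0 = 0, and there is no ∂_3, so H_2 ≅ 0.

As a check, the Euler characteristic is 10 − 30 + 20 = 0, which agrees with 1 − 1 + 0 = 0.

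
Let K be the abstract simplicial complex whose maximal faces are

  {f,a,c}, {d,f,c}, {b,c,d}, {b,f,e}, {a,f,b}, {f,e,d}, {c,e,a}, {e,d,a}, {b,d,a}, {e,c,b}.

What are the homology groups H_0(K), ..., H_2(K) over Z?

H_0 = Z,  H_1 = Z/2Z,  H_2 = 0.

Take the total order a < b < c < d < e < f on the vertex set. Then K (dimension 2) consists of the simplices:

  0-simplices (6): a, b, c, d, e, f
  1-simplices (15): ab, ac, ad, ae, af, bc, bd, be, bf, cd, ce, cf, de, df, ef
  2-simplices (10): abd, abf, ace, acf, ade, bcd, bce, bef, cdf, def

giving chain groups C_0 ≅ Z^6, C_1 ≅ Z^15, C_2 ≅ Z^10.

Boundary ∂_1: C_1 → C_0 maps an edge to its endpoints' difference, ∂[p,q] = q − p.
The 6×15 boundary matrix has rank 5 and Smith normal form diag(1,1,1,1,1).

The boundary map ∂_2: C_2 → C_1 sends each 2-simplex [p,q,r] to [q,r] − [p,r] + [p,q]. For instance
  ∂acf = cf − af + ac,
  ∂abf = bf − af + ab.
As a 15×10 matrix over Z this has rank 10, with invariant factors (1,1,1,1,1,1,1,1,1,2).

Reading off H_k = ker ∂_k / im ∂_{k+1}:

  H_0: rank C_0 − rank ∂_1 = 6 − 5 = 1, and the invariant factors of ∂_1 are all 1, so H_0 ≅ Z.
  H_1: rank ker ∂_1 − rank ∂_2 = (15 − 5) − 10 = 0, and ∂_2 has invariant factor 2 > 1, so H_1 ≅ Z/2Z.
  H_2: rank ker ∂_2 − rank ∂_3 = (10 − 10) − 0 = 0, and there is no ∂_3, so H_2 ≅ 0.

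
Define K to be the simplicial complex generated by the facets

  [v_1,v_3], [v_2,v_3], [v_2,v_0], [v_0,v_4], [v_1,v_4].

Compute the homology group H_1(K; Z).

We work with the vertex ordering v_0 < v_1 < v_2 < v_3 < v_4. The simplices of K, each written with vertices in increasing order, are:

  0-simplices (5): [v_0], [v_1], [v_2], [v_3], [v_4]
  1-simplices (5): [v_0,v_2], [v_0,v_4], [v_1,v_3], [v_1,v_4], [v_2,v_3]

so the chain groups are C_0 ≅ Z^5, C_1 ≅ Z^5.

The boundary map ∂_1: C_1 → C_0 sends each edge [p,q] (with p < q) to q − p. For instance
  ∂[v_0,v_2] = [v_2] − [v_0].
This gives a 5×5 integer matrix of rank 4; reducing to Smith normal form yields diagonal entries (1,1,1,1).

From H_k ≅ ker(∂_k) / im(∂_{k+1}) we obtain:

  H_1: rank ker ∂_1 − rank ∂_2 = (5 − 4) − 0 = 1, and there is no ∂_2, so H_1 ≅ Z.

H_1 = Z.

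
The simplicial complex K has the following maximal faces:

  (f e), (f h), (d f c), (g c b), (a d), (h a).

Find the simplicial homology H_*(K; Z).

We work with the vertex ordering a < b < c < d < e < f < g < h. The simplices of K, each written with vertices in increasing order, are:

  0-simplices (8): a, b, c, d, e, f, g, h
  1-simplices (10): ad, ah, bc, bg, cd, cf, cg, df, ef, fh
  2-simplices (2): bcg, cdf

so the chain groups are C_0 ≅ Z^8, C_1 ≅ Z^10, C_2 ≅ Z^2.

Boundary ∂_1: C_1 → C_0 maps an edge to its endpoints' difference, ∂[p,q] = q − p.
As a 8×10 matrix over Z this has rank 7, with invariant factors (1,1,1,1,1,1,1).

The boundary map ∂_2: C_2 → C_1 acts by ∂[p,q,r] = [q,r] − [p,r] + [p,q]. For instance
  ∂cdf = df − cf + cd,
  ∂bcg = cg − bg + bc.
The 10×2 boundary matrix has rank 2 and Smith normal form diag(1,1).

Computing H_k = (kernel of ∂_k) / (image of ∂_{k+1}):

  H_0: rank C_0 − rank ∂_1 = 8 − 7 = 1, and the invariant factors of ∂_1 are all 1, so H_0 ≅ Z.
  H_1: rank ker ∂_1 − rank ∂_2 = (10 − 7) − 2 = 1, and the invariant factors of ∂_2 are all 1, so H_1 ≅ Z.
  H_2: rank ker ∂_2 − rank ∂_3 = (2 − 2) − 0 = 0, and there is no ∂_3, so H_2 ≅ 0.

H_0 ≅ Z,  H_1 ≅ Z,  H_2 = 0.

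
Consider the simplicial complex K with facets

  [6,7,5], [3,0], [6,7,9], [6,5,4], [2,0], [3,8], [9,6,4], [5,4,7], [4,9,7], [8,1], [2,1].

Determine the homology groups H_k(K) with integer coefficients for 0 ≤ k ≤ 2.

Take the total order 0 < 1 < 2 < 3 < 4 < 5 < 6 < 7 < 8 < 9 on the vertex set. Then K (dimension 2) consists of the simplices:

  0-simplices (10): [0], [1], [2], [3], [4], [5], [6], [7], [8], [9]
  1-simplices (14): [0,2], [0,3], [1,2], [1,8], [3,8], [4,5], [4,6], [4,7], [4,9], [5,6], [5,7], [6,7], [6,9], [7,9]
  2-simplices (6): [4,5,6], [4,5,7], [4,6,9], [4,7,9], [5,6,7], [6,7,9]

Hence C_0 ≅ Z^10, C_1 ≅ Z^14, C_2 ≅ Z^6.

∂_1: C_1 → C_0 maps an edge to its endpoints' difference, ∂[p,q] = q − p. For instance
  ∂[6,7] = [7] − [6].
The 10×14 boundary matrix has rank 8 and Smith normal form diag(1,1,1,1,1,1,1,1).

∂_2: C_2 → C_1 maps a triangle to the signed sum of its edges. For instance
  ∂[5,6,7] = [6,7] − [5,7] + [5,6],
  ∂[6,7,9] = [7,9] − [6,9] + [6,7].
The 14×6 boundary matrix has rank 5 and Smith normal form diag(1,1,1,1,1).

Computing H_k = (kernel of ∂_k) / (image of ∂_{k+1}):

  H_0: rank C_0 − rank ∂_1 = 10 − 8 = 2, and the invariant factors of ∂_1 are all 1, so H_0 ≅ Z^2.
  H_1: rank ker ∂_1 − rank ∂_2 = (14 − 8) − 5 = 1, and the invariant factors of ∂_2 are all 1, so H_1 ≅ Z.
  H_2: rank ker ∂_2 − rank ∂_3 = (6 − 5) − 0 = 1, and there is no ∂_3, so H_2 ≅ Z.

As a check, the Euler characteristic is 10 − 14 + 6 = 2, which agrees with 2 − 1 + 1 = 2.
(K is a triangulation of the disjoint union of the circle S^1 and the 2-sphere S^2.)

H_0 = Z^2,  H_1 = Z,  H_2 = Z.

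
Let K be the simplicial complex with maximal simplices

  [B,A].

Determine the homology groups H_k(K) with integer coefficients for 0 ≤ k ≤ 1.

H_0 = Z,  H_1 = 0.

We work with the vertex ordering A < B. The simplices of K, each written with vertices in increasing order, are:

  0-simplices (2): A, B
  1-simplices (1): AB

Hence C_0 ≅ Z^2, C_1 ≅ Z^1.

Boundary ∂_1: C_1 → C_0 sends each edge [p,q] (with p < q) to q − p. For instance
  ∂AB = B − A.
The 2×1 boundary matrix has rank 1 and Smith normal form diag(1).

Computing H_k = (kernel of ∂_k) / (image of ∂_{k+1}):

  H_0: rank C_0 − rank ∂_1 = 2 − 1 = 1, and the invariant factors of ∂_1 are all 1, so H_0 ≅ Z.
  H_1: rank ker ∂_1 − rank ∂_2 = (1 − 1) − 0 = 0, and there is no ∂_2, so H_1 ≅ 0.

As a check, the Euler characteristic is 2 − 1 = 1, which agrees with 1 − 0 = 1.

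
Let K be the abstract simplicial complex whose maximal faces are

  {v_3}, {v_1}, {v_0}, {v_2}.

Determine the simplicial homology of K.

H_0 ≅ Z^4.

Order the vertices as v_0 < v_1 < v_2 < v_3. Listing each simplex with vertices in this order, K has dimension 0 with simplices:

  0-simplices (4): [v_0], [v_1], [v_2], [v_3]

giving chain groups C_0 ≅ Z^4.

Reading off H_k = ker ∂_k / im ∂_{k+1}:

  H_0: rank C_0 − rank ∂_1 = 4 − 0 = 4, and there is no ∂_1, so H_0 ≅ Z^4.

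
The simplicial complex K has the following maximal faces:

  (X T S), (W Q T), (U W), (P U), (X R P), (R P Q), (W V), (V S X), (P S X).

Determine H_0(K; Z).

H_0 = Z.

We work with the vertex ordering P < Q < R < S < T < U < V < W < X. The simplices of K, each written with vertices in increasing order, are:

  0-simplices (9): P, Q, R, S, T, U, V, W, X
  1-simplices (17): PQ, PR, PS, PU, PX, QR, QT, QW, RX, ST, SV, SX, TW, TX, UW, VW, VX
  2-simplices (6): PQR, PRX, PSX, QTW, STX, SVX

giving chain groups C_0 ≅ Z^9, C_1 ≅ Z^17, C_2 ≅ Z^6.

The boundary map ∂_1: C_1 → C_0 maps an edge to its endpoints' difference, ∂[p,q] = q − p.
As a 9×17 matrix over Z this has rank 8, with invariant factors (1,1,1,1,1,1,1,1).

The boundary map ∂_2: C_2 → C_1 sends each 2-simplex [p,q,r] to [q,r] − [p,r] + [p,q]. For instance
  ∂PSX = SX − PX + PS,
  ∂PRX = RX − PX + PR.
The 17×6 boundary matrix has rank 6 and Smith normal form diag(1,1,1,1,1,1).

From H_k ≅ ker(∂_k) / im(∂_{k+1}) we obtain:

  H_0: rank C_0 − rank ∂_1 = 9 − 8 = 1, and the invariant factors of ∂_1 are all 1, so H_0 ≅ Z.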